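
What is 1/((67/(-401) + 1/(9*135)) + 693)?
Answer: 487215/337558991 ≈ 0.0014433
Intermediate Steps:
1/((67/(-401) + 1/(9*135)) + 693) = 1/((67*(-1/401) + (1/9)*(1/135)) + 693) = 1/((-67/401 + 1/1215) + 693) = 1/(-81004/487215 + 693) = 1/(337558991/487215) = 487215/337558991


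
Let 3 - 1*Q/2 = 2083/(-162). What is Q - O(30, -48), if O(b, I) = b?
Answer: 139/81 ≈ 1.7160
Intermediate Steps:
Q = 2569/81 (Q = 6 - 4166/(-162) = 6 - 4166*(-1)/162 = 6 - 2*(-2083/162) = 6 + 2083/81 = 2569/81 ≈ 31.716)
Q - O(30, -48) = 2569/81 - 1*30 = 2569/81 - 30 = 139/81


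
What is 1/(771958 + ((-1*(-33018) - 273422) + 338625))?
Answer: 1/870179 ≈ 1.1492e-6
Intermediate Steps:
1/(771958 + ((-1*(-33018) - 273422) + 338625)) = 1/(771958 + ((33018 - 273422) + 338625)) = 1/(771958 + (-240404 + 338625)) = 1/(771958 + 98221) = 1/870179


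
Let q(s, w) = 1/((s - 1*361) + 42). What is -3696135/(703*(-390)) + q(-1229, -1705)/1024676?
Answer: 195426786677477/14496267616272 ≈ 13.481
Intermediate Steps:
q(s, w) = 1/(-319 + s) (q(s, w) = 1/((s - 361) + 42) = 1/((-361 + s) + 42) = 1/(-319 + s))
-3696135/(703*(-390)) + q(-1229, -1705)/1024676 = -3696135/(703*(-390)) + 1/(-319 - 1229*1024676) = -3696135/(-274170) + (1/1024676)/(-1548) = -3696135*(-1/274170) - 1/1548*1/1024676 = 246409/18278 - 1/1586198448 = 195426786677477/14496267616272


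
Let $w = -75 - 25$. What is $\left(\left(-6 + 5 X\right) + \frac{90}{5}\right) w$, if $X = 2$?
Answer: $-2200$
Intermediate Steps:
$w = -100$
$\left(\left(-6 + 5 X\right) + \frac{90}{5}\right) w = \left(\left(-6 + 5 \cdot 2\right) + \frac{90}{5}\right) \left(-100\right) = \left(\left(-6 + 10\right) + 90 \cdot \frac{1}{5}\right) \left(-100\right) = \left(4 + 18\right) \left(-100\right) = 22 \left(-100\right) = -2200$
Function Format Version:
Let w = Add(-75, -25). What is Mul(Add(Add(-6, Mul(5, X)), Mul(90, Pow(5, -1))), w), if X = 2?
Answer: -2200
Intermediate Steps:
w = -100
Mul(Add(Add(-6, Mul(5, X)), Mul(90, Pow(5, -1))), w) = Mul(Add(Add(-6, Mul(5, 2)), Mul(90, Pow(5, -1))), -100) = Mul(Add(Add(-6, 10), Mul(90, Rational(1, 5))), -100) = Mul(Add(4, 18), -100) = Mul(22, -100) = -2200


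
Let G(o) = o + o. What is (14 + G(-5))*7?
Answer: 28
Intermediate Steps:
G(o) = 2*o
(14 + G(-5))*7 = (14 + 2*(-5))*7 = (14 - 10)*7 = 4*7 = 28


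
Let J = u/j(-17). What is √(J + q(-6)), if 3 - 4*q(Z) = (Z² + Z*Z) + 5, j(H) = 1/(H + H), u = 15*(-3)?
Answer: √6046/2 ≈ 38.878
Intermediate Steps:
u = -45
j(H) = 1/(2*H)
J = 1530 (J = -45/((½)/(-17)) = -45/((½)*(-1/17)) = -45/(-1/34) = -45*(-34) = 1530)
q(Z) = -½ - Z²/2 (q(Z) = ¾ - ((Z² + Z*Z) + 5)/4 = ¾ - ((Z² + Z²) + 5)/4 = ¾ - (2*Z² + 5)/4 = ¾ - (5 + 2*Z²)/4 = ¾ + (-5/4 - Z²/2) = -½ - Z²/2)
√(J + q(-6)) = √(1530 + (-½ - ½*(-6)²)) = √(1530 + (-½ - ½*36)) = √(1530 + (-½ - 18)) = √(1530 - 37/2) = √(3023/2) = √6046/2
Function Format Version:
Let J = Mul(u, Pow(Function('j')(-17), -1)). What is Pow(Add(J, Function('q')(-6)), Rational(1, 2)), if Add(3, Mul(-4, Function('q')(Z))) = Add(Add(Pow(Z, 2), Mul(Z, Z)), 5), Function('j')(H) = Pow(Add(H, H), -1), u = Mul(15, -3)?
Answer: Mul(Rational(1, 2), Pow(6046, Rational(1, 2))) ≈ 38.878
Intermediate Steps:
u = -45
Function('j')(H) = Mul(Rational(1, 2), Pow(H, -1)) (Function('j')(H) = Pow(Mul(2, H), -1) = Mul(Rational(1, 2), Pow(H, -1)))
J = 1530 (J = Mul(-45, Pow(Mul(Rational(1, 2), Pow(-17, -1)), -1)) = Mul(-45, Pow(Mul(Rational(1, 2), Rational(-1, 17)), -1)) = Mul(-45, Pow(Rational(-1, 34), -1)) = Mul(-45, -34) = 1530)
Function('q')(Z) = Add(Rational(-1, 2), Mul(Rational(-1, 2), Pow(Z, 2))) (Function('q')(Z) = Add(Rational(3, 4), Mul(Rational(-1, 4), Add(Add(Pow(Z, 2), Mul(Z, Z)), 5))) = Add(Rational(3, 4), Mul(Rational(-1, 4), Add(Add(Pow(Z, 2), Pow(Z, 2)), 5))) = Add(Rational(3, 4), Mul(Rational(-1, 4), Add(Mul(2, Pow(Z, 2)), 5))) = Add(Rational(3, 4), Mul(Rational(-1, 4), Add(5, Mul(2, Pow(Z, 2))))) = Add(Rational(3, 4), Add(Rational(-5, 4), Mul(Rational(-1, 2), Pow(Z, 2)))) = Add(Rational(-1, 2), Mul(Rational(-1, 2), Pow(Z, 2))))
Pow(Add(J, Function('q')(-6)), Rational(1, 2)) = Pow(Add(1530, Add(Rational(-1, 2), Mul(Rational(-1, 2), Pow(-6, 2)))), Rational(1, 2)) = Pow(Add(1530, Add(Rational(-1, 2), Mul(Rational(-1, 2), 36))), Rational(1, 2)) = Pow(Add(1530, Add(Rational(-1, 2), -18)), Rational(1, 2)) = Pow(Add(1530, Rational(-37, 2)), Rational(1, 2)) = Pow(Rational(3023, 2), Rational(1, 2)) = Mul(Rational(1, 2), Pow(6046, Rational(1, 2)))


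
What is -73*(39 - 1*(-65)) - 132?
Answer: -7724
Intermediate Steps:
-73*(39 - 1*(-65)) - 132 = -73*(39 + 65) - 132 = -73*104 - 132 = -7592 - 132 = -7724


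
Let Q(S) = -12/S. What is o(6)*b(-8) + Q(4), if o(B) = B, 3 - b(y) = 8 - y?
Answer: -81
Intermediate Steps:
b(y) = -5 + y (b(y) = 3 - (8 - y) = 3 + (-8 + y) = -5 + y)
o(6)*b(-8) + Q(4) = 6*(-5 - 8) - 12/4 = 6*(-13) - 12*¼ = -78 - 3 = -81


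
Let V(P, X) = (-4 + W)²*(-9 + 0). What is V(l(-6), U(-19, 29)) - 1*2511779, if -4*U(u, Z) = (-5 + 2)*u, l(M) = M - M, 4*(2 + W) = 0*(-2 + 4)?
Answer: -2512103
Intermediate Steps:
W = -2 (W = -2 + (0*(-2 + 4))/4 = -2 + (0*2)/4 = -2 + (¼)*0 = -2 + 0 = -2)
l(M) = 0
U(u, Z) = 3*u/4 (U(u, Z) = -(-5 + 2)*u/4 = -(-3)*u/4 = 3*u/4)
V(P, X) = -324 (V(P, X) = (-4 - 2)²*(-9 + 0) = (-6)²*(-9) = 36*(-9) = -324)
V(l(-6), U(-19, 29)) - 1*2511779 = -324 - 1*2511779 = -324 - 2511779 = -2512103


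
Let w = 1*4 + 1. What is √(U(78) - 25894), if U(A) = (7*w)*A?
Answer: 2*I*√5791 ≈ 152.2*I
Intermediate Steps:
w = 5 (w = 4 + 1 = 5)
U(A) = 35*A (U(A) = (7*5)*A = 35*A)
√(U(78) - 25894) = √(35*78 - 25894) = √(2730 - 25894) = √(-23164) = 2*I*√5791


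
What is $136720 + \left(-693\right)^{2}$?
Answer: $616969$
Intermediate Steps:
$136720 + \left(-693\right)^{2} = 136720 + 480249 = 616969$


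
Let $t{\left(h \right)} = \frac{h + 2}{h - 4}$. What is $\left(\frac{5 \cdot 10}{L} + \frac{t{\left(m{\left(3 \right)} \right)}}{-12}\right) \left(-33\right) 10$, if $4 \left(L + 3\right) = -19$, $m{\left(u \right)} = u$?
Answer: $\frac{123475}{62} \approx 1991.5$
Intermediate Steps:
$L = - \frac{31}{4}$ ($L = -3 + \frac{1}{4} \left(-19\right) = -3 - \frac{19}{4} = - \frac{31}{4} \approx -7.75$)
$t{\left(h \right)} = \frac{2 + h}{-4 + h}$
$\left(\frac{5 \cdot 10}{L} + \frac{t{\left(m{\left(3 \right)} \right)}}{-12}\right) \left(-33\right) 10 = \left(\frac{5 \cdot 10}{- \frac{31}{4}} + \frac{\frac{1}{-4 + 3} \left(2 + 3\right)}{-12}\right) \left(-33\right) 10 = \left(50 \left(- \frac{4}{31}\right) + \frac{1}{-1} \cdot 5 \left(- \frac{1}{12}\right)\right) \left(-33\right) 10 = \left(- \frac{200}{31} + \left(-1\right) 5 \left(- \frac{1}{12}\right)\right) \left(-33\right) 10 = \left(- \frac{200}{31} - - \frac{5}{12}\right) \left(-33\right) 10 = \left(- \frac{200}{31} + \frac{5}{12}\right) \left(-33\right) 10 = \left(- \frac{2245}{372}\right) \left(-33\right) 10 = \frac{24695}{124} \cdot 10 = \frac{123475}{62}$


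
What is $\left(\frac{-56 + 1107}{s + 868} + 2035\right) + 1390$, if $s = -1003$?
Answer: $\frac{461324}{135} \approx 3417.2$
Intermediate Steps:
$\left(\frac{-56 + 1107}{s + 868} + 2035\right) + 1390 = \left(\frac{-56 + 1107}{-1003 + 868} + 2035\right) + 1390 = \left(\frac{1051}{-135} + 2035\right) + 1390 = \left(1051 \left(- \frac{1}{135}\right) + 2035\right) + 1390 = \left(- \frac{1051}{135} + 2035\right) + 1390 = \frac{273674}{135} + 1390 = \frac{461324}{135}$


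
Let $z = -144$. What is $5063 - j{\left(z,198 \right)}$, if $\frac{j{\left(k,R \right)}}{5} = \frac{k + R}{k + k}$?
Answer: $\frac{81023}{16} \approx 5063.9$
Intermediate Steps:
$j{\left(k,R \right)} = \frac{5 \left(R + k\right)}{2 k}$ ($j{\left(k,R \right)} = 5 \frac{k + R}{k + k} = 5 \frac{R + k}{2 k} = \frac{5 \left(R + k\right)}{2 k}$)
$5063 - j{\left(z,198 \right)} = 5063 - \frac{5 \left(198 - 144\right)}{2 \left(-144\right)} = 5063 - \frac{5}{2} \left(- \frac{1}{144}\right) 54 = 5063 - - \frac{15}{16} = 5063 + \frac{15}{16} = \frac{81023}{16}$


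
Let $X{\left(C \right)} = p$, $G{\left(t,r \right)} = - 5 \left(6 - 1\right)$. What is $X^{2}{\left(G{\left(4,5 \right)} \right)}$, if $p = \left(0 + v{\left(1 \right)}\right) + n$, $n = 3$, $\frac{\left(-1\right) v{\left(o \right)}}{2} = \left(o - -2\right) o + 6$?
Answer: $225$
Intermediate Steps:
$G{\left(t,r \right)} = -25$ ($G{\left(t,r \right)} = \left(-5\right) 5 = -25$)
$v{\left(o \right)} = -12 - 2 o \left(2 + o\right)$ ($v{\left(o \right)} = - 2 \left(\left(o - -2\right) o + 6\right) = - 2 \left(\left(o + 2\right) o + 6\right) = - 2 \left(\left(2 + o\right) o + 6\right) = - 2 \left(o \left(2 + o\right) + 6\right) = - 2 \left(6 + o \left(2 + o\right)\right) = -12 - 2 o \left(2 + o\right)$)
$p = -15$ ($p = \left(0 - \left(16 + 2\right)\right) + 3 = \left(0 - 18\right) + 3 = -18 + 3 = -15$)
$X{\left(C \right)} = -15$
$X^{2}{\left(G{\left(4,5 \right)} \right)} = \left(-15\right)^{2} = 225$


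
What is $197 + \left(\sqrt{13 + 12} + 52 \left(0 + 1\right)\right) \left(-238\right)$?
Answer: $-13369$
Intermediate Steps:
$197 + \left(\sqrt{13 + 12} + 52 \left(0 + 1\right)\right) \left(-238\right) = 197 + \left(\sqrt{25} + 52 \cdot 1\right) \left(-238\right) = 197 + \left(5 + 52\right) \left(-238\right) = 197 + 57 \left(-238\right) = 197 - 13566 = -13369$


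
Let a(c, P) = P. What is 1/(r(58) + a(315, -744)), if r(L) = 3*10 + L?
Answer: -1/656 ≈ -0.0015244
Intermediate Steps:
r(L) = 30 + L
1/(r(58) + a(315, -744)) = 1/((30 + 58) - 744) = 1/(88 - 744) = 1/(-656) = -1/656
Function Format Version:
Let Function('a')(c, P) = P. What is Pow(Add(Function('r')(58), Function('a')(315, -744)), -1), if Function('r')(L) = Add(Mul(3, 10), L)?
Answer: Rational(-1, 656) ≈ -0.0015244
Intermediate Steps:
Function('r')(L) = Add(30, L)
Pow(Add(Function('r')(58), Function('a')(315, -744)), -1) = Pow(Add(Add(30, 58), -744), -1) = Pow(Add(88, -744), -1) = Pow(-656, -1) = Rational(-1, 656)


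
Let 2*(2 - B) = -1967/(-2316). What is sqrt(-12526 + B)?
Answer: I*sqrt(67179210330)/2316 ≈ 111.91*I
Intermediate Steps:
B = 7297/4632 (B = 2 - (-1967)/(2*(-2316)) = 2 - (-1967)*(-1)/(2*2316) = 2 - 1/2*1967/2316 = 2 - 1967/4632 = 7297/4632 ≈ 1.5753)
sqrt(-12526 + B) = sqrt(-12526 + 7297/4632) = sqrt(-58013135/4632) = I*sqrt(67179210330)/2316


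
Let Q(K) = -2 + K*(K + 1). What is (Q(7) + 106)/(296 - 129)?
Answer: 160/167 ≈ 0.95808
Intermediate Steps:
Q(K) = -2 + K*(1 + K)
(Q(7) + 106)/(296 - 129) = ((-2 + 7 + 7²) + 106)/(296 - 129) = ((-2 + 7 + 49) + 106)/167 = (54 + 106)*(1/167) = 160*(1/167) = 160/167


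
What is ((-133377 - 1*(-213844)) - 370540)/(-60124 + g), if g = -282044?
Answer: 96691/114056 ≈ 0.84775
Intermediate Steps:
((-133377 - 1*(-213844)) - 370540)/(-60124 + g) = ((-133377 - 1*(-213844)) - 370540)/(-60124 - 282044) = ((-133377 + 213844) - 370540)/(-342168) = (80467 - 370540)*(-1/342168) = -290073*(-1/342168) = 96691/114056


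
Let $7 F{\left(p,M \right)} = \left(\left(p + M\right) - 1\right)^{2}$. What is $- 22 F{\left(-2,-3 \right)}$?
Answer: $- \frac{792}{7} \approx -113.14$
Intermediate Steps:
$F{\left(p,M \right)} = \frac{\left(-1 + M + p\right)^{2}}{7}$ ($F{\left(p,M \right)} = \frac{\left(\left(p + M\right) - 1\right)^{2}}{7} = \frac{\left(\left(M + p\right) - 1\right)^{2}}{7} = \frac{\left(-1 + M + p\right)^{2}}{7}$)
$- 22 F{\left(-2,-3 \right)} = - 22 \frac{\left(-1 - 3 - 2\right)^{2}}{7} = - 22 \frac{\left(-6\right)^{2}}{7} = - 22 \cdot \frac{1}{7} \cdot 36 = \left(-22\right) \frac{36}{7} = - \frac{792}{7}$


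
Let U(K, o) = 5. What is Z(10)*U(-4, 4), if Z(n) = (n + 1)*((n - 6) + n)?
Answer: 770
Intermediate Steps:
Z(n) = (1 + n)*(-6 + 2*n) (Z(n) = (1 + n)*((-6 + n) + n) = (1 + n)*(-6 + 2*n))
Z(10)*U(-4, 4) = (-6 - 4*10 + 2*10**2)*5 = (-6 - 40 + 2*100)*5 = (-6 - 40 + 200)*5 = 154*5 = 770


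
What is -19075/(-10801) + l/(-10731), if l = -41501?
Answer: 93278018/16557933 ≈ 5.6334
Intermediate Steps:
-19075/(-10801) + l/(-10731) = -19075/(-10801) - 41501/(-10731) = -19075*(-1/10801) - 41501*(-1/10731) = 2725/1543 + 41501/10731 = 93278018/16557933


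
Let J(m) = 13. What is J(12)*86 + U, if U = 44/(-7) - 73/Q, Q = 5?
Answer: 38399/35 ≈ 1097.1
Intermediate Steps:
U = -731/35 (U = 44/(-7) - 73/5 = 44*(-⅐) - 73*⅕ = -44/7 - 73/5 = -731/35 ≈ -20.886)
J(12)*86 + U = 13*86 - 731/35 = 1118 - 731/35 = 38399/35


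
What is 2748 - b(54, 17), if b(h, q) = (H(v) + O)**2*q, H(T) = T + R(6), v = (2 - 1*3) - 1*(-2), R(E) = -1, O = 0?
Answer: 2748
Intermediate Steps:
v = 1 (v = (2 - 3) + 2 = -1 + 2 = 1)
H(T) = -1 + T (H(T) = T - 1 = -1 + T)
b(h, q) = 0 (b(h, q) = ((-1 + 1) + 0)**2*q = (0 + 0)**2*q = 0**2*q = 0*q = 0)
2748 - b(54, 17) = 2748 - 1*0 = 2748 + 0 = 2748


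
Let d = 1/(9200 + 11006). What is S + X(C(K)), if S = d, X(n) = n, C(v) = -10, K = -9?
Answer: -202059/20206 ≈ -10.000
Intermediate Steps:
d = 1/20206 ≈ 4.9490e-5
S = 1/20206 ≈ 4.9490e-5
S + X(C(K)) = 1/20206 - 10 = -202059/20206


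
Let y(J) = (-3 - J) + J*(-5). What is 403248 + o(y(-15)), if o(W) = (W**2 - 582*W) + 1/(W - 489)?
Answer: 144793565/402 ≈ 3.6018e+5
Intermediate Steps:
y(J) = -3 - 6*J (y(J) = (-3 - J) - 5*J = -3 - 6*J)
o(W) = W**2 + 1/(-489 + W) - 582*W (o(W) = (W**2 - 582*W) + 1/(-489 + W) = W**2 + 1/(-489 + W) - 582*W)
403248 + o(y(-15)) = 403248 + (1 + (-3 - 6*(-15))**3 - 1071*(-3 - 6*(-15))**2 + 284598*(-3 - 6*(-15)))/(-489 + (-3 - 6*(-15))) = 403248 + (1 + (-3 + 90)**3 - 1071*(-3 + 90)**2 + 284598*(-3 + 90))/(-489 + (-3 + 90)) = 403248 + (1 + 87**3 - 1071*87**2 + 284598*87)/(-489 + 87) = 403248 + (1 + 658503 - 1071*7569 + 24760026)/(-402) = 403248 - (1 + 658503 - 8106399 + 24760026)/402 = 403248 - 1/402*17312131 = 403248 - 17312131/402 = 144793565/402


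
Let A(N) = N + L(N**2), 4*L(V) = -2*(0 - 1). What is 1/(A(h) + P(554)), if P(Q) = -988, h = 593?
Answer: -2/789 ≈ -0.0025349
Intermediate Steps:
L(V) = 1/2 (L(V) = (-2*(0 - 1))/4 = (-2*(-1))/4 = (1/4)*2 = 1/2)
A(N) = 1/2 + N (A(N) = N + 1/2 = 1/2 + N)
1/(A(h) + P(554)) = 1/((1/2 + 593) - 988) = 1/(1187/2 - 988) = 1/(-789/2) = -2/789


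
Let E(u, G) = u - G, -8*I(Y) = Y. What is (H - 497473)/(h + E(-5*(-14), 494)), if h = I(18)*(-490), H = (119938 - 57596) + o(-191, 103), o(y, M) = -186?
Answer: -870634/1357 ≈ -641.59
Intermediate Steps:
I(Y) = -Y/8
H = 62156 (H = (119938 - 57596) - 186 = 62342 - 186 = 62156)
h = 2205/2 (h = -⅛*18*(-490) = -9/4*(-490) = 2205/2 ≈ 1102.5)
(H - 497473)/(h + E(-5*(-14), 494)) = (62156 - 497473)/(2205/2 + (-5*(-14) - 1*494)) = -435317/(2205/2 + (70 - 494)) = -435317/(2205/2 - 424) = -435317/1357/2 = -435317*2/1357 = -870634/1357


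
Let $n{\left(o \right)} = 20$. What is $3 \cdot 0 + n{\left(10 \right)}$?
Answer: $20$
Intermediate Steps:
$3 \cdot 0 + n{\left(10 \right)} = 3 \cdot 0 + 20 = 0 + 20 = 20$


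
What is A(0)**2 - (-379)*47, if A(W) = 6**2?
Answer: 19109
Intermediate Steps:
A(W) = 36
A(0)**2 - (-379)*47 = 36**2 - (-379)*47 = 1296 - 1*(-17813) = 1296 + 17813 = 19109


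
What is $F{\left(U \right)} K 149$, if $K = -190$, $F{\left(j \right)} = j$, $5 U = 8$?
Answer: $-45296$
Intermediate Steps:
$U = \frac{8}{5}$ ($U = \frac{1}{5} \cdot 8 = \frac{8}{5} \approx 1.6$)
$F{\left(U \right)} K 149 = \frac{8}{5} \left(-190\right) 149 = \left(-304\right) 149 = -45296$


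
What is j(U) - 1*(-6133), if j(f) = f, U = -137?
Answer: 5996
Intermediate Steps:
j(U) - 1*(-6133) = -137 - 1*(-6133) = -137 + 6133 = 5996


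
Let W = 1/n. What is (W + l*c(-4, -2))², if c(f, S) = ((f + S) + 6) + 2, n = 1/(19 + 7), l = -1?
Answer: 576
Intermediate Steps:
n = 1/26 ≈ 0.038462
c(f, S) = 8 + S + f (c(f, S) = ((S + f) + 6) + 2 = (6 + S + f) + 2 = 8 + S + f)
W = 26 (W = 1/(1/26) = 26)
(W + l*c(-4, -2))² = (26 - (8 - 2 - 4))² = (26 - 1*2)² = (26 - 2)² = 24² = 576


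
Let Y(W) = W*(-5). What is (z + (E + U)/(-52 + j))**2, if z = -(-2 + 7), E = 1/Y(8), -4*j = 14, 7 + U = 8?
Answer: 13786369/547600 ≈ 25.176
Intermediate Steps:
U = 1 (U = -7 + 8 = 1)
Y(W) = -5*W
j = -7/2 (j = -1/4*14 = -7/2 ≈ -3.5000)
E = -1/40 (E = 1/(-5*8) = 1/(-40) = -1/40 ≈ -0.025000)
z = -5 (z = -1*5 = -5)
(z + (E + U)/(-52 + j))**2 = (-5 + (-1/40 + 1)/(-52 - 7/2))**2 = (-5 + 39/(40*(-111/2)))**2 = (-5 + (39/40)*(-2/111))**2 = (-5 - 13/740)**2 = (-3713/740)**2 = 13786369/547600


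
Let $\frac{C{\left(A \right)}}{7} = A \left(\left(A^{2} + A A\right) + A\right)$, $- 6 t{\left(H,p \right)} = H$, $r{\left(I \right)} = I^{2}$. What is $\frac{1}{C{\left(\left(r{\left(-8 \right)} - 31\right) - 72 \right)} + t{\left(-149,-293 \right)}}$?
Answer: $- \frac{6}{4918765} \approx -1.2198 \cdot 10^{-6}$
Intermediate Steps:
$t{\left(H,p \right)} = - \frac{H}{6}$
$C{\left(A \right)} = 7 A \left(A + 2 A^{2}\right)$ ($C{\left(A \right)} = 7 A \left(\left(A^{2} + A A\right) + A\right) = 7 A \left(\left(A^{2} + A^{2}\right) + A\right) = 7 A \left(2 A^{2} + A\right) = 7 A \left(A + 2 A^{2}\right)$)
$\frac{1}{C{\left(\left(r{\left(-8 \right)} - 31\right) - 72 \right)} + t{\left(-149,-293 \right)}} = \frac{1}{\left(\left(\left(-8\right)^{2} - 31\right) - 72\right)^{2} \left(7 + 14 \left(\left(\left(-8\right)^{2} - 31\right) - 72\right)\right) - - \frac{149}{6}} = \frac{1}{\left(\left(64 - 31\right) - 72\right)^{2} \left(7 + 14 \left(\left(64 - 31\right) - 72\right)\right) + \frac{149}{6}} = \frac{1}{\left(33 - 72\right)^{2} \left(7 + 14 \left(33 - 72\right)\right) + \frac{149}{6}} = \frac{1}{\left(-39\right)^{2} \left(7 + 14 \left(-39\right)\right) + \frac{149}{6}} = \frac{1}{1521 \left(7 - 546\right) + \frac{149}{6}} = \frac{1}{1521 \left(-539\right) + \frac{149}{6}} = \frac{1}{-819819 + \frac{149}{6}} = \frac{1}{- \frac{4918765}{6}} = - \frac{6}{4918765}$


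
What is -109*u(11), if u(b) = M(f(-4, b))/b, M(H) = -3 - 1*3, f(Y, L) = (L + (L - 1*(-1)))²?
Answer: 654/11 ≈ 59.455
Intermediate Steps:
f(Y, L) = (1 + 2*L)² (f(Y, L) = (L + (L + 1))² = (L + (1 + L))² = (1 + 2*L)²)
M(H) = -6 (M(H) = -3 - 3 = -6)
u(b) = -6/b
-109*u(11) = -(-654)/11 = -109*(-6/11) = 654/11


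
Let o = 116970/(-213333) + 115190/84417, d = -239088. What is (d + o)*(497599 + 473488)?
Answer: -1393737986097858234652/6002977287 ≈ -2.3217e+11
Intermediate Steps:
o = 4899857260/6002977287 (o = 116970*(-1/213333) + 115190*(1/84417) = -38990/71111 + 115190/84417 = 4899857260/6002977287 ≈ 0.81624)
(d + o)*(497599 + 473488) = (-239088 + 4899857260/6002977287)*(497599 + 473488) = -1435234933736996/6002977287*971087 = -1393737986097858234652/6002977287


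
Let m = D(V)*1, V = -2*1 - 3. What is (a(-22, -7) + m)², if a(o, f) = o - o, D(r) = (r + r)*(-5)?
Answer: 2500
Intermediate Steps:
V = -5 (V = -2 - 3 = -5)
D(r) = -10*r (D(r) = (2*r)*(-5) = -10*r)
m = 50 (m = -10*(-5)*1 = 50*1 = 50)
a(o, f) = 0
(a(-22, -7) + m)² = (0 + 50)² = 50² = 2500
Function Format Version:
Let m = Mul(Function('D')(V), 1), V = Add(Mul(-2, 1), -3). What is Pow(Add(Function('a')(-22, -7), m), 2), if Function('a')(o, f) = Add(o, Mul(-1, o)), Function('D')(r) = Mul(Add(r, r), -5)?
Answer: 2500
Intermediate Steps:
V = -5 (V = Add(-2, -3) = -5)
Function('D')(r) = Mul(-10, r) (Function('D')(r) = Mul(Mul(2, r), -5) = Mul(-10, r))
m = 50 (m = Mul(Mul(-10, -5), 1) = Mul(50, 1) = 50)
Function('a')(o, f) = 0
Pow(Add(Function('a')(-22, -7), m), 2) = Pow(Add(0, 50), 2) = Pow(50, 2) = 2500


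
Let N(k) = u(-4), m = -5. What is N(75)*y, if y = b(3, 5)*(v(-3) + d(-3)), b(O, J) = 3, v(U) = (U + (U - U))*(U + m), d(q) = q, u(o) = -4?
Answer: -252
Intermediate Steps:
N(k) = -4
v(U) = U*(-5 + U) (v(U) = (U + (U - U))*(U - 5) = (U + 0)*(-5 + U) = U*(-5 + U))
y = 63 (y = 3*(-3*(-5 - 3) - 3) = 3*(-3*(-8) - 3) = 3*(24 - 3) = 3*21 = 63)
N(75)*y = -4*63 = -252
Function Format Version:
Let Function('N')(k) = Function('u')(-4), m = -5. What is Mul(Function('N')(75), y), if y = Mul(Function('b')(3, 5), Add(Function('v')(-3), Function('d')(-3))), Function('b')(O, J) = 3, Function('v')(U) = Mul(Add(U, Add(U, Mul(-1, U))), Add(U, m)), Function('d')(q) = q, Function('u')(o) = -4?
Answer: -252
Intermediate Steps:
Function('N')(k) = -4
Function('v')(U) = Mul(U, Add(-5, U)) (Function('v')(U) = Mul(Add(U, Add(U, Mul(-1, U))), Add(U, -5)) = Mul(Add(U, 0), Add(-5, U)) = Mul(U, Add(-5, U)))
y = 63 (y = Mul(3, Add(Mul(-3, Add(-5, -3)), -3)) = Mul(3, Add(Mul(-3, -8), -3)) = Mul(3, Add(24, -3)) = Mul(3, 21) = 63)
Mul(Function('N')(75), y) = Mul(-4, 63) = -252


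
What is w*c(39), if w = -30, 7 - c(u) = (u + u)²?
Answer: 182310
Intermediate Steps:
c(u) = 7 - 4*u² (c(u) = 7 - (u + u)² = 7 - (2*u)² = 7 - 4*u²)
w*c(39) = -30*(7 - 4*39²) = -30*(7 - 4*1521) = -30*(7 - 6084) = -30*(-6077) = 182310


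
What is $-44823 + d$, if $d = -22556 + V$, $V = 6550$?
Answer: $-60829$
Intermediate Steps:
$d = -16006$ ($d = -22556 + 6550 = -16006$)
$-44823 + d = -44823 - 16006 = -60829$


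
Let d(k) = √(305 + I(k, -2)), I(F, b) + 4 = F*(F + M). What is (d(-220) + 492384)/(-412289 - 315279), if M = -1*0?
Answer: -30774/45473 - √48701/727568 ≈ -0.67706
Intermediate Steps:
M = 0
I(F, b) = -4 + F² (I(F, b) = -4 + F*(F + 0) = -4 + F*F = -4 + F²)
d(k) = √(301 + k²) (d(k) = √(305 + (-4 + k²)) = √(301 + k²))
(d(-220) + 492384)/(-412289 - 315279) = (√(301 + (-220)²) + 492384)/(-412289 - 315279) = (√(301 + 48400) + 492384)/(-727568) = (√48701 + 492384)*(-1/727568) = (492384 + √48701)*(-1/727568) = -30774/45473 - √48701/727568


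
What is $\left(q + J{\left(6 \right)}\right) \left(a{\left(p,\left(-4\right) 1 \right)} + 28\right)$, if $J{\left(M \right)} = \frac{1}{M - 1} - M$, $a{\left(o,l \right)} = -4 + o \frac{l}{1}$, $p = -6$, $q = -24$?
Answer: $- \frac{7152}{5} \approx -1430.4$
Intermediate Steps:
$a{\left(o,l \right)} = -4 + l o$ ($a{\left(o,l \right)} = -4 + o l 1 = -4 + o l = -4 + l o$)
$J{\left(M \right)} = \frac{1}{-1 + M} - M$
$\left(q + J{\left(6 \right)}\right) \left(a{\left(p,\left(-4\right) 1 \right)} + 28\right) = \left(-24 + \frac{1 + 6 - 6^{2}}{-1 + 6}\right) \left(\left(-4 + \left(-4\right) 1 \left(-6\right)\right) + 28\right) = \left(-24 + \frac{1 + 6 - 36}{5}\right) \left(\left(-4 - -24\right) + 28\right) = \left(-24 + \frac{1 + 6 - 36}{5}\right) \left(\left(-4 + 24\right) + 28\right) = \left(-24 + \frac{1}{5} \left(-29\right)\right) \left(20 + 28\right) = \left(-24 - \frac{29}{5}\right) 48 = \left(- \frac{149}{5}\right) 48 = - \frac{7152}{5}$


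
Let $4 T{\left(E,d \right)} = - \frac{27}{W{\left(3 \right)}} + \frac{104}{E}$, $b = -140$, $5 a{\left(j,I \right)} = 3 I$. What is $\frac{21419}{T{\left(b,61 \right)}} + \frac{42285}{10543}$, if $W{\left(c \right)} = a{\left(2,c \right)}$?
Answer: $- \frac{31591573345}{5809193} \approx -5438.2$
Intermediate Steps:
$a{\left(j,I \right)} = \frac{3 I}{5}$
$W{\left(c \right)} = \frac{3 c}{5}$
$T{\left(E,d \right)} = - \frac{15}{4} + \frac{26}{E}$ ($T{\left(E,d \right)} = \frac{- \frac{27}{\frac{3}{5} \cdot 3} + \frac{104}{E}}{4} = \frac{- \frac{27}{\frac{9}{5}} + \frac{104}{E}}{4} = \frac{\left(-27\right) \frac{5}{9} + \frac{104}{E}}{4} = \frac{-15 + \frac{104}{E}}{4} = - \frac{15}{4} + \frac{26}{E}$)
$\frac{21419}{T{\left(b,61 \right)}} + \frac{42285}{10543} = \frac{21419}{- \frac{15}{4} + \frac{26}{-140}} + \frac{42285}{10543} = \frac{21419}{- \frac{15}{4} + 26 \left(- \frac{1}{140}\right)} + 42285 \cdot \frac{1}{10543} = \frac{21419}{- \frac{15}{4} - \frac{13}{70}} + \frac{42285}{10543} = \frac{21419}{- \frac{551}{140}} + \frac{42285}{10543} = 21419 \left(- \frac{140}{551}\right) + \frac{42285}{10543} = - \frac{2998660}{551} + \frac{42285}{10543} = - \frac{31591573345}{5809193}$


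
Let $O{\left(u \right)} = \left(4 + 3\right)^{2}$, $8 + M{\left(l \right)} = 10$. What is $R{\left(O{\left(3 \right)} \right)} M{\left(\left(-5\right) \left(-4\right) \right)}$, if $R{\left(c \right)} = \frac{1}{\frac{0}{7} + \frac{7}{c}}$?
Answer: $14$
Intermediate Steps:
$M{\left(l \right)} = 2$ ($M{\left(l \right)} = -8 + 10 = 2$)
$O{\left(u \right)} = 49$ ($O{\left(u \right)} = 7^{2} = 49$)
$R{\left(c \right)} = \frac{c}{7}$ ($R{\left(c \right)} = \frac{1}{0 \cdot \frac{1}{7} + \frac{7}{c}} = \frac{1}{0 + \frac{7}{c}} = \frac{1}{7 \frac{1}{c}} = \frac{c}{7}$)
$R{\left(O{\left(3 \right)} \right)} M{\left(\left(-5\right) \left(-4\right) \right)} = \frac{1}{7} \cdot 49 \cdot 2 = 7 \cdot 2 = 14$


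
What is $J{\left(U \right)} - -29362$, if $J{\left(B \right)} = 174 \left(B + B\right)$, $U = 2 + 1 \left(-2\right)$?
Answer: $29362$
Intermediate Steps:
$U = 0$ ($U = 2 - 2 = 0$)
$J{\left(B \right)} = 348 B$ ($J{\left(B \right)} = 174 \cdot 2 B = 348 B$)
$J{\left(U \right)} - -29362 = 348 \cdot 0 - -29362 = 0 + 29362 = 29362$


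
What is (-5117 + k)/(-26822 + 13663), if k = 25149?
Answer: -20032/13159 ≈ -1.5223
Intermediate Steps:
(-5117 + k)/(-26822 + 13663) = (-5117 + 25149)/(-26822 + 13663) = 20032/(-13159) = 20032*(-1/13159) = -20032/13159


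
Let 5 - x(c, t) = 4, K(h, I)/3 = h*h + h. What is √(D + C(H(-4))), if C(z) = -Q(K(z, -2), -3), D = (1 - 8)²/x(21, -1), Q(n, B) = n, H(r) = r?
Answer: √13 ≈ 3.6056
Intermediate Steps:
K(h, I) = 3*h + 3*h² (K(h, I) = 3*(h*h + h) = 3*(h² + h) = 3*(h + h²) = 3*h + 3*h²)
x(c, t) = 1 (x(c, t) = 5 - 1*4 = 5 - 4 = 1)
D = 49 (D = (1 - 8)²/1 = (-7)²*1 = 49*1 = 49)
C(z) = -3*z*(1 + z)
√(D + C(H(-4))) = √(49 - 3*(-4)*(1 - 4)) = √(49 - 3*(-4)*(-3)) = √(49 - 36) = √13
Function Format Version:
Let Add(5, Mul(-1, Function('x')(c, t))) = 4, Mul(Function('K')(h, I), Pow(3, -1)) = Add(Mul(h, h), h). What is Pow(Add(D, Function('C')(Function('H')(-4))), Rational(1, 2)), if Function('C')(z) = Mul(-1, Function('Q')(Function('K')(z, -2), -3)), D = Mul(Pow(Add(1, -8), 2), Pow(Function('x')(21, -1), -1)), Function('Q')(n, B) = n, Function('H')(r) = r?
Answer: Pow(13, Rational(1, 2)) ≈ 3.6056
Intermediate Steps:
Function('K')(h, I) = Add(Mul(3, h), Mul(3, Pow(h, 2))) (Function('K')(h, I) = Mul(3, Add(Mul(h, h), h)) = Mul(3, Add(Pow(h, 2), h)) = Mul(3, Add(h, Pow(h, 2))) = Add(Mul(3, h), Mul(3, Pow(h, 2))))
Function('x')(c, t) = 1 (Function('x')(c, t) = Add(5, Mul(-1, 4)) = Add(5, -4) = 1)
D = 49 (D = Mul(Pow(Add(1, -8), 2), Pow(1, -1)) = Mul(Pow(-7, 2), 1) = Mul(49, 1) = 49)
Function('C')(z) = Mul(-3, z, Add(1, z)) (Function('C')(z) = Mul(-1, Mul(3, z, Add(1, z))) = Mul(-3, z, Add(1, z)))
Pow(Add(D, Function('C')(Function('H')(-4))), Rational(1, 2)) = Pow(Add(49, Mul(-3, -4, Add(1, -4))), Rational(1, 2)) = Pow(Add(49, Mul(-3, -4, -3)), Rational(1, 2)) = Pow(Add(49, -36), Rational(1, 2)) = Pow(13, Rational(1, 2))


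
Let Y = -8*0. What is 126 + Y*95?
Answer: 126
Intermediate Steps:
Y = 0
126 + Y*95 = 126 + 0*95 = 126 + 0 = 126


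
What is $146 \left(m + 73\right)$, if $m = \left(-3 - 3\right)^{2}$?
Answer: $15914$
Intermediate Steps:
$m = 36$ ($m = \left(-6\right)^{2} = 36$)
$146 \left(m + 73\right) = 146 \left(36 + 73\right) = 146 \cdot 109 = 15914$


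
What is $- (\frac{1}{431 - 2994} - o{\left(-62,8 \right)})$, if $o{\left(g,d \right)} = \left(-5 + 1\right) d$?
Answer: $- \frac{82015}{2563} \approx -32.0$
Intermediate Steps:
$o{\left(g,d \right)} = - 4 d$
$- (\frac{1}{431 - 2994} - o{\left(-62,8 \right)}) = - (\frac{1}{431 - 2994} - \left(-4\right) 8) = - (\frac{1}{-2563} - -32) = - (- \frac{1}{2563} + 32) = \left(-1\right) \frac{82015}{2563} = - \frac{82015}{2563}$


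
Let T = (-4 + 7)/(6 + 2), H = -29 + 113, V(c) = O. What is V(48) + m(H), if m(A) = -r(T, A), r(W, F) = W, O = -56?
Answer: -451/8 ≈ -56.375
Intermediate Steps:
V(c) = -56
H = 84
T = 3/8 ≈ 0.37500
m(A) = -3/8 (m(A) = -1*3/8 = -3/8)
V(48) + m(H) = -56 - 3/8 = -451/8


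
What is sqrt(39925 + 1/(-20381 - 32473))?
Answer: sqrt(111532296688446)/52854 ≈ 199.81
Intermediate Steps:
sqrt(39925 + 1/(-20381 - 32473)) = sqrt(39925 + 1/(-52854)) = sqrt(39925 - 1/52854) = sqrt(2110195949/52854) = sqrt(111532296688446)/52854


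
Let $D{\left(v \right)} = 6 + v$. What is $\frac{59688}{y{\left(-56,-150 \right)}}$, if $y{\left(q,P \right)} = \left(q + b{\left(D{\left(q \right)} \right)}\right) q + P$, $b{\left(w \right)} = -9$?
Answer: $\frac{29844}{1745} \approx 17.103$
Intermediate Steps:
$y{\left(q,P \right)} = P + q \left(-9 + q\right)$ ($y{\left(q,P \right)} = \left(q - 9\right) q + P = \left(-9 + q\right) q + P = q \left(-9 + q\right) + P = P + q \left(-9 + q\right)$)
$\frac{59688}{y{\left(-56,-150 \right)}} = \frac{59688}{-150 + \left(-56\right)^{2} - -504} = \frac{59688}{-150 + 3136 + 504} = \frac{59688}{3490} = 59688 \cdot \frac{1}{3490} = \frac{29844}{1745}$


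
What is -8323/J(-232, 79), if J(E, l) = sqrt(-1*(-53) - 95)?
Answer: 1189*I*sqrt(42)/6 ≈ 1284.3*I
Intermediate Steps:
J(E, l) = I*sqrt(42) (J(E, l) = sqrt(53 - 95) = sqrt(-42) = I*sqrt(42))
-8323/J(-232, 79) = -8323*(-I*sqrt(42)/42) = -(-1189)*I*sqrt(42)/6 = 1189*I*sqrt(42)/6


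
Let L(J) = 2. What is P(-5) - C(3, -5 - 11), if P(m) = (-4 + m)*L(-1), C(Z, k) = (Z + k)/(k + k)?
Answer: -589/32 ≈ -18.406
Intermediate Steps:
C(Z, k) = (Z + k)/(2*k) (C(Z, k) = (Z + k)/((2*k)) = (Z + k)*(1/(2*k)) = (Z + k)/(2*k))
P(m) = -8 + 2*m (P(m) = (-4 + m)*2 = -8 + 2*m)
P(-5) - C(3, -5 - 11) = (-8 + 2*(-5)) - (3 + (-5 - 11))/(2*(-5 - 11)) = (-8 - 10) - (3 - 16)/(2*(-16)) = -18 - (-1)*(-13)/(2*16) = -18 - 1*13/32 = -18 - 13/32 = -589/32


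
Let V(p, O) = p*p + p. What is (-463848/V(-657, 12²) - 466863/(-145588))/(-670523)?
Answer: -2785073239/876530900562996 ≈ -3.1774e-6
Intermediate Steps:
V(p, O) = p + p² (V(p, O) = p² + p = p + p²)
(-463848/V(-657, 12²) - 466863/(-145588))/(-670523) = (-463848*(-1/(657*(1 - 657))) - 466863/(-145588))/(-670523) = (-463848/((-657*(-656))) - 466863*(-1/145588))*(-1/670523) = (-463848/430992 + 466863/145588)*(-1/670523) = (-463848*1/430992 + 466863/145588)*(-1/670523) = (-19327/17958 + 466863/145588)*(-1/670523) = (2785073239/1307234652)*(-1/670523) = -2785073239/876530900562996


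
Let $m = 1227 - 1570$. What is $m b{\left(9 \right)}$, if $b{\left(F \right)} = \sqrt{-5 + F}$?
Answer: $-686$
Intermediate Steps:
$m = -343$
$m b{\left(9 \right)} = - 343 \sqrt{-5 + 9} = - 343 \sqrt{4} = \left(-343\right) 2 = -686$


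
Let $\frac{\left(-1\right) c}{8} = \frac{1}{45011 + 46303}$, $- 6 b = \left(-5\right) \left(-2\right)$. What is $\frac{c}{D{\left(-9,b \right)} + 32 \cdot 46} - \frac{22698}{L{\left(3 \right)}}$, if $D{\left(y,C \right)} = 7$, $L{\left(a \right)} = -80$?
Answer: $\frac{766360552187}{2701068120} \approx 283.73$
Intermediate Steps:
$b = - \frac{5}{3}$ ($b = - \frac{\left(-5\right) \left(-2\right)}{6} = \left(- \frac{1}{6}\right) 10 = - \frac{5}{3} \approx -1.6667$)
$c = - \frac{4}{45657}$ ($c = - \frac{8}{45011 + 46303} = - \frac{8}{91314} = \left(-8\right) \frac{1}{91314} = - \frac{4}{45657} \approx -8.761 \cdot 10^{-5}$)
$\frac{c}{D{\left(-9,b \right)} + 32 \cdot 46} - \frac{22698}{L{\left(3 \right)}} = - \frac{4}{45657 \left(7 + 32 \cdot 46\right)} - \frac{22698}{-80} = - \frac{4}{45657 \left(7 + 1472\right)} - - \frac{11349}{40} = - \frac{4}{45657 \cdot 1479} + \frac{11349}{40} = \left(- \frac{4}{45657}\right) \frac{1}{1479} + \frac{11349}{40} = - \frac{4}{67526703} + \frac{11349}{40} = \frac{766360552187}{2701068120}$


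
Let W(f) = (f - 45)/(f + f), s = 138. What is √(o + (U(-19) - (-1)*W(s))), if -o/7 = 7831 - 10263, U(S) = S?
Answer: √35983293/46 ≈ 130.40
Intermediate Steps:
W(f) = (-45 + f)/(2*f) (W(f) = (-45 + f)/((2*f)) = (-45 + f)*(1/(2*f)) = (-45 + f)/(2*f))
o = 17024 (o = -7*(7831 - 10263) = -7*(-2432) = 17024)
√(o + (U(-19) - (-1)*W(s))) = √(17024 + (-19 - (-1)*(½)*(-45 + 138)/138)) = √(17024 + (-19 - (-1)*(½)*(1/138)*93)) = √(17024 + (-19 - (-1)*31/92)) = √(17024 + (-19 - 1*(-31/92))) = √(17024 + (-19 + 31/92)) = √(17024 - 1717/92) = √(1564491/92) = √35983293/46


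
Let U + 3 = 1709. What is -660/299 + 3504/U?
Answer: -39132/255047 ≈ -0.15343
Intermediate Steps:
U = 1706 (U = -3 + 1709 = 1706)
-660/299 + 3504/U = -660/299 + 3504/1706 = -660*1/299 + 3504*(1/1706) = -660/299 + 1752/853 = -39132/255047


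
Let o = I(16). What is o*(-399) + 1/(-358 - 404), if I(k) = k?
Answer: -4864609/762 ≈ -6384.0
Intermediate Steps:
o = 16
o*(-399) + 1/(-358 - 404) = 16*(-399) + 1/(-358 - 404) = -6384 + 1/(-762) = -6384 - 1/762 = -4864609/762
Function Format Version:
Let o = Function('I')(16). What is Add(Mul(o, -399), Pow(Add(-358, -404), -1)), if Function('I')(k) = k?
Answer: Rational(-4864609, 762) ≈ -6384.0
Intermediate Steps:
o = 16
Add(Mul(o, -399), Pow(Add(-358, -404), -1)) = Add(Mul(16, -399), Pow(Add(-358, -404), -1)) = Add(-6384, Pow(-762, -1)) = Add(-6384, Rational(-1, 762)) = Rational(-4864609, 762)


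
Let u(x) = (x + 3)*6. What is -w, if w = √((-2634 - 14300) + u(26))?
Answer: -2*I*√4190 ≈ -129.46*I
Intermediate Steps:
u(x) = 18 + 6*x (u(x) = (3 + x)*6 = 18 + 6*x)
w = 2*I*√4190 (w = √((-2634 - 14300) + (18 + 6*26)) = √(-16934 + (18 + 156)) = √(-16934 + 174) = √(-16760) = 2*I*√4190 ≈ 129.46*I)
-w = -2*I*√4190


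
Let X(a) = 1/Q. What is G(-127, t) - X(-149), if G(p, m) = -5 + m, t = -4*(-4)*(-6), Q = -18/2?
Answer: -908/9 ≈ -100.89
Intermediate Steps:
Q = -9 (Q = -18*1/2 = -9)
t = -96 (t = 16*(-6) = -96)
X(a) = -1/9 (X(a) = 1/(-9) = -1/9)
G(-127, t) - X(-149) = (-5 - 96) - 1*(-1/9) = -101 + 1/9 = -908/9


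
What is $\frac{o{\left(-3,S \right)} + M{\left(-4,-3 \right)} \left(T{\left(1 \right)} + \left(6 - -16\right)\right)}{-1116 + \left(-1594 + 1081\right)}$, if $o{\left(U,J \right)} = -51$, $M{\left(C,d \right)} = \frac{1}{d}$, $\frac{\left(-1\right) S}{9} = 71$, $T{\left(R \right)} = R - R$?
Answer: $\frac{175}{4887} \approx 0.035809$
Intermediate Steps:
$T{\left(R \right)} = 0$
$S = -639$ ($S = \left(-9\right) 71 = -639$)
$\frac{o{\left(-3,S \right)} + M{\left(-4,-3 \right)} \left(T{\left(1 \right)} + \left(6 - -16\right)\right)}{-1116 + \left(-1594 + 1081\right)} = \frac{-51 + \frac{0 + \left(6 - -16\right)}{-3}}{-1116 + \left(-1594 + 1081\right)} = \frac{-51 - \frac{0 + \left(6 + 16\right)}{3}}{-1116 - 513} = \frac{-51 - \frac{0 + 22}{3}}{-1629} = \left(-51 - \frac{22}{3}\right) \left(- \frac{1}{1629}\right) = \left(- \frac{175}{3}\right) \left(- \frac{1}{1629}\right) = \frac{175}{4887}$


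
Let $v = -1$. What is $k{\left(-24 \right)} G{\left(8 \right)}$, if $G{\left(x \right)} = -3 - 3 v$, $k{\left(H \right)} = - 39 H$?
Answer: $0$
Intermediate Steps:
$G{\left(x \right)} = 0$ ($G{\left(x \right)} = -3 - -3 = -3 + 3 = 0$)
$k{\left(-24 \right)} G{\left(8 \right)} = \left(-39\right) \left(-24\right) 0 = 936 \cdot 0 = 0$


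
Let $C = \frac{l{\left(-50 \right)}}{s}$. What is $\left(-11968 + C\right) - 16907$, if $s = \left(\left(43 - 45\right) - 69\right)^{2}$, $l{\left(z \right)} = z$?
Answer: $- \frac{145558925}{5041} \approx -28875.0$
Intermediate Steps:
$s = 5041$ ($s = \left(\left(43 - 45\right) - 69\right)^{2} = \left(-2 - 69\right)^{2} = \left(-71\right)^{2} = 5041$)
$C = - \frac{50}{5041} \approx -0.0099187$
$\left(-11968 + C\right) - 16907 = \left(-11968 - \frac{50}{5041}\right) - 16907 = - \frac{60330738}{5041} - 16907 = - \frac{145558925}{5041}$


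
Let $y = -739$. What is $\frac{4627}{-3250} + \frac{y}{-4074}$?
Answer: $- \frac{4112162}{3310125} \approx -1.2423$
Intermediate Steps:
$\frac{4627}{-3250} + \frac{y}{-4074} = \frac{4627}{-3250} - \frac{739}{-4074} = 4627 \left(- \frac{1}{3250}\right) - - \frac{739}{4074} = - \frac{4627}{3250} + \frac{739}{4074} = - \frac{4112162}{3310125}$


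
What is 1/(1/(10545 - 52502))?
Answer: -41957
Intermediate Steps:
1/(1/(10545 - 52502)) = 1/(1/(-41957)) = 1/(-1/41957) = -41957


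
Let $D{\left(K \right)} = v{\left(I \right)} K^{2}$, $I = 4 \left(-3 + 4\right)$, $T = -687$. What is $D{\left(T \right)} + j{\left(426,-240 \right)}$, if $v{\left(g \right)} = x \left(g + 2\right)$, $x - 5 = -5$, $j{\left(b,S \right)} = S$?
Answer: $-240$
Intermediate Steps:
$x = 0$ ($x = 5 - 5 = 0$)
$I = 4$ ($I = 4 \cdot 1 = 4$)
$v{\left(g \right)} = 0$ ($v{\left(g \right)} = 0 \left(g + 2\right) = 0 \left(2 + g\right) = 0$)
$D{\left(K \right)} = 0$ ($D{\left(K \right)} = 0 K^{2} = 0$)
$D{\left(T \right)} + j{\left(426,-240 \right)} = 0 - 240 = -240$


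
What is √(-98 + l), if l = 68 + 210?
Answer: 6*√5 ≈ 13.416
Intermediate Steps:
l = 278
√(-98 + l) = √(-98 + 278) = √180 = 6*√5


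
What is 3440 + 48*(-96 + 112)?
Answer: 4208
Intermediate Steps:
3440 + 48*(-96 + 112) = 3440 + 48*16 = 3440 + 768 = 4208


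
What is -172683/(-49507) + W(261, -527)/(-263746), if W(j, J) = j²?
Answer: 42171984171/13057273222 ≈ 3.2298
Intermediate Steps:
-172683/(-49507) + W(261, -527)/(-263746) = -172683/(-49507) + 261²/(-263746) = -172683*(-1/49507) + 68121*(-1/263746) = 172683/49507 - 68121/263746 = 42171984171/13057273222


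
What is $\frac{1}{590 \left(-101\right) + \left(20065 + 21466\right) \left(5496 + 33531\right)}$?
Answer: $\frac{1}{1620770747} \approx 6.1699 \cdot 10^{-10}$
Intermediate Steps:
$\frac{1}{590 \left(-101\right) + \left(20065 + 21466\right) \left(5496 + 33531\right)} = \frac{1}{-59590 + 41531 \cdot 39027} = \frac{1}{-59590 + 1620830337} = \frac{1}{1620770747}$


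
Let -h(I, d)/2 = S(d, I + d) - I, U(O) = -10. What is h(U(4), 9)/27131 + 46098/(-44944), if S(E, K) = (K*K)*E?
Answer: -626196355/609687832 ≈ -1.0271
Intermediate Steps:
S(E, K) = E*K**2 (S(E, K) = K**2*E = E*K**2)
h(I, d) = 2*I - 2*d*(I + d)**2 (h(I, d) = -2*(d*(I + d)**2 - I) = -2*(-I + d*(I + d)**2) = 2*I - 2*d*(I + d)**2)
h(U(4), 9)/27131 + 46098/(-44944) = (2*(-10) - 2*9*(-10 + 9)**2)/27131 + 46098/(-44944) = (-20 - 2*9*(-1)**2)*(1/27131) + 46098*(-1/44944) = (-20 - 2*9*1)*(1/27131) - 23049/22472 = (-20 - 18)*(1/27131) - 23049/22472 = -38*1/27131 - 23049/22472 = -38/27131 - 23049/22472 = -626196355/609687832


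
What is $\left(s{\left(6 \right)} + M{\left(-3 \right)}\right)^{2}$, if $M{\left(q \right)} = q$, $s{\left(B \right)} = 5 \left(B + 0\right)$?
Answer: $729$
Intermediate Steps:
$s{\left(B \right)} = 5 B$
$\left(s{\left(6 \right)} + M{\left(-3 \right)}\right)^{2} = \left(5 \cdot 6 - 3\right)^{2} = \left(30 - 3\right)^{2} = 27^{2} = 729$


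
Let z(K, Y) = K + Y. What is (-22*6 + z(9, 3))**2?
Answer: 14400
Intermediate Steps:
(-22*6 + z(9, 3))**2 = (-22*6 + (9 + 3))**2 = (-132 + 12)**2 = (-120)**2 = 14400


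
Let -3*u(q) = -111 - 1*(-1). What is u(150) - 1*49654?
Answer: -148852/3 ≈ -49617.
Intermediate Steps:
u(q) = 110/3 (u(q) = -(-111 - 1*(-1))/3 = -(-111 + 1)/3 = -1/3*(-110) = 110/3)
u(150) - 1*49654 = 110/3 - 1*49654 = 110/3 - 49654 = -148852/3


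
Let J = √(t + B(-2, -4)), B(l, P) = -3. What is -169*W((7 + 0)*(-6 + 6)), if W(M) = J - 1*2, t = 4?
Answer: 169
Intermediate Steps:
J = 1 (J = √(4 - 3) = √1 = 1)
W(M) = -1 (W(M) = 1 - 1*2 = 1 - 2 = -1)
-169*W((7 + 0)*(-6 + 6)) = -169*(-1) = 169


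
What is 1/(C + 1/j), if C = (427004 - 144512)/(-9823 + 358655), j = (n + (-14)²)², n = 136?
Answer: 1201551824/973054595 ≈ 1.2348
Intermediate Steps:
j = 110224 (j = (136 + (-14)²)² = (136 + 196)² = 332² = 110224)
C = 70623/87208 (C = 282492/348832 = 282492*(1/348832) = 70623/87208 ≈ 0.80982)
1/(C + 1/j) = 1/(70623/87208 + 1/110224) = 1/(973054595/1201551824) = 1201551824/973054595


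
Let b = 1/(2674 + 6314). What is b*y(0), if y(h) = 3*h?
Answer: 0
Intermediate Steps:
b = 1/8988 ≈ 0.00011126
b*y(0) = (3*0)/8988 = (1/8988)*0 = 0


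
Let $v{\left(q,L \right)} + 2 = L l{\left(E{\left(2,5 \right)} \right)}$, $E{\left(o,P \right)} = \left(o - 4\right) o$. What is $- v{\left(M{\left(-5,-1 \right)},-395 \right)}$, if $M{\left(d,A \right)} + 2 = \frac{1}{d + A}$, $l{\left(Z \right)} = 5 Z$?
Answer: $-7898$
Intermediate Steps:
$E{\left(o,P \right)} = o \left(-4 + o\right)$ ($E{\left(o,P \right)} = \left(-4 + o\right) o = o \left(-4 + o\right)$)
$M{\left(d,A \right)} = -2 + \frac{1}{A + d}$ ($M{\left(d,A \right)} = -2 + \frac{1}{d + A} = -2 + \frac{1}{A + d}$)
$v{\left(q,L \right)} = -2 - 20 L$ ($v{\left(q,L \right)} = -2 + L 5 \cdot 2 \left(-4 + 2\right) = -2 + L 5 \cdot 2 \left(-2\right) = -2 + L 5 \left(-4\right) = -2 + L \left(-20\right) = -2 - 20 L$)
$- v{\left(M{\left(-5,-1 \right)},-395 \right)} = - (-2 - -7900) = - (-2 + 7900) = \left(-1\right) 7898 = -7898$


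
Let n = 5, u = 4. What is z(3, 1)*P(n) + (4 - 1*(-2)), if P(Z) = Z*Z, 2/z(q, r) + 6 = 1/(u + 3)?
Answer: -104/41 ≈ -2.5366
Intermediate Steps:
z(q, r) = -14/41 (z(q, r) = 2/(-6 + 1/(4 + 3)) = 2/(-6 + 1/7) = 2/(-6 + ⅐) = 2/(-41/7) = 2*(-7/41) = -14/41)
P(Z) = Z²
z(3, 1)*P(n) + (4 - 1*(-2)) = -14/41*5² + (4 - 1*(-2)) = -14/41*25 + (4 + 2) = -350/41 + 6 = -104/41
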